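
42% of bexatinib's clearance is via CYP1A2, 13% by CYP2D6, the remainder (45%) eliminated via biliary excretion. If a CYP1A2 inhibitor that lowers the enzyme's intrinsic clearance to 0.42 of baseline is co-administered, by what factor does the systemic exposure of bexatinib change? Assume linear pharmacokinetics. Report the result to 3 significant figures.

1.32

The CYP1A2 pathway (42% of clearance) drops to 0.42× activity: 0.42 × 0.42 = 0.1764.
CYP2D6 (13%) and the residual 45% are unaffected.
Relative clearance = 0.1764 + 0.13 + 0.45 = 0.7564.
Systemic exposure is inversely proportional to clearance, so the fold-change is 1 / 0.7564 = 1.32.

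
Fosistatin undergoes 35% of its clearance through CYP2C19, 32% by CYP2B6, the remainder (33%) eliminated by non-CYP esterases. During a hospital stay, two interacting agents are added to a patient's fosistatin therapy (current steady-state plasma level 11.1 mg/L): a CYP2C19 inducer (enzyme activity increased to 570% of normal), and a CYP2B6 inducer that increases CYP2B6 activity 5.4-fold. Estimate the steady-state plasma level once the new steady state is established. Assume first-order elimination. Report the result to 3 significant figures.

2.74 mg/L

The CYP2C19 pathway (35% of clearance) increases to 5.7× activity: 0.35 × 5.7 = 1.995.
The CYP2B6 pathway (32% of clearance) is boosted to 5.4× activity: 0.32 × 5.4 = 1.728.
The remaining 33% of clearance is unaffected.
CL_new/CL_old = 1.995 + 1.728 + 0.33 = 4.053.
New steady-state plasma level = 11.1 / 4.053 = 2.74 mg/L (concentration scales inversely with clearance).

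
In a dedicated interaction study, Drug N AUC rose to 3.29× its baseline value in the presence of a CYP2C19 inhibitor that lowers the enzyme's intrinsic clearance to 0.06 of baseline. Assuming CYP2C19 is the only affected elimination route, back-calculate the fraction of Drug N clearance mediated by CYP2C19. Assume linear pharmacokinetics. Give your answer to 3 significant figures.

0.740

Let x = fm,CYP2C19. Because AUC ∝ 1/CL, relative clearance fell to 1/3.29 = 0.304.
Only the CYP2C19 route changed, so 0.304 = x·0.06 + (1 − x), giving x = 0.740.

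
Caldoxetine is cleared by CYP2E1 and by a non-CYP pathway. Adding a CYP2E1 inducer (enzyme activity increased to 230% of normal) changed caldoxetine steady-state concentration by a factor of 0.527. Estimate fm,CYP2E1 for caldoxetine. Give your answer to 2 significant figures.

0.69

Write x for the fraction cleared via CYP2E1. The observed steady-state concentration change means clearance rose to 1/0.527 = 1.898 of baseline.
Only the CYP2E1 route changed, so 1.898 = x·2.3 + (1 − x), giving x = 0.69.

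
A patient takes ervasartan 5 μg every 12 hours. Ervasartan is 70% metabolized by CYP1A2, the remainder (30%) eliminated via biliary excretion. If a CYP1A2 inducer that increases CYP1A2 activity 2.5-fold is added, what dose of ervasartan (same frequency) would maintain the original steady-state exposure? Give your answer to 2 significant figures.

10 μg

The CYP1A2 pathway (70% of clearance) rises to 2.5× activity: 0.7 × 2.5 = 1.75.
The remaining 30% of clearance is unaffected.
Relative clearance = 1.75 + 0.3 = 2.05.
To maintain the same steady-state level, dose must scale with clearance: new dose = 5 × 2.05 = 10 μg.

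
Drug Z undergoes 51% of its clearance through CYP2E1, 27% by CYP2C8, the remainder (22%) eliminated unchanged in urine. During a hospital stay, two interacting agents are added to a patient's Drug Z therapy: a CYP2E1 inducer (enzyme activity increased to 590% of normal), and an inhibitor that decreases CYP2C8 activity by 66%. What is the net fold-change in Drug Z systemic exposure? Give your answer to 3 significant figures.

0.301

CYP2E1: 0.51 × 5.9 = 3.009
CYP2C8: 0.27 × 0.34 = 0.0918
Other: 0.22 (unchanged)
New clearance relative to baseline: 3.009 + 0.0918 + 0.22 = 3.3208.
Systemic exposure ∝ 1/CL: fold-change = 1 / 3.3208 = 0.301.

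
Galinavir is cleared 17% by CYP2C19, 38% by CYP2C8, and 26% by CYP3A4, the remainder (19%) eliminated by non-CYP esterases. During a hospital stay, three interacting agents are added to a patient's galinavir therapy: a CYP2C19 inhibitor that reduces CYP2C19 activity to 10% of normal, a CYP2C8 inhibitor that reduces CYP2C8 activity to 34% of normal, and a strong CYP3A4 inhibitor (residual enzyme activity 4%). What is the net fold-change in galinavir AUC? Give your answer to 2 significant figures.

CYP2C19: 0.17 × 0.1 = 0.017
CYP2C8: 0.38 × 0.34 = 0.1292
CYP3A4: 0.26 × 0.04 = 0.0104
Other: 0.19 (unchanged)
Relative clearance = 0.017 + 0.1292 + 0.0104 + 0.19 = 0.3466.
Because AUC varies inversely with clearance, the combined effect is 1 / 0.3466 = 2.9.

2.9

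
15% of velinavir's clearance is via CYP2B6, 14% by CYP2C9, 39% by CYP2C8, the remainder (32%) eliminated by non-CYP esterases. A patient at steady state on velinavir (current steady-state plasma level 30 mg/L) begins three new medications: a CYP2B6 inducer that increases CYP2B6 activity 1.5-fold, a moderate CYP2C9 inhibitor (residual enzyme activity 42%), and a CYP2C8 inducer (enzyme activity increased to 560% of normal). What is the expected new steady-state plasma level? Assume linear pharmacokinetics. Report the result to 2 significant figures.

CYP2B6: 0.15 × 1.5 = 0.225
CYP2C9: 0.14 × 0.42 = 0.0588
CYP2C8: 0.39 × 5.6 = 2.184
Other: 0.32 (unchanged)
CL_new/CL_old = 0.225 + 0.0588 + 2.184 + 0.32 = 2.7878.
New steady-state plasma level = 30 / 2.7878 = 11 mg/L (concentration scales inversely with clearance).

11 mg/L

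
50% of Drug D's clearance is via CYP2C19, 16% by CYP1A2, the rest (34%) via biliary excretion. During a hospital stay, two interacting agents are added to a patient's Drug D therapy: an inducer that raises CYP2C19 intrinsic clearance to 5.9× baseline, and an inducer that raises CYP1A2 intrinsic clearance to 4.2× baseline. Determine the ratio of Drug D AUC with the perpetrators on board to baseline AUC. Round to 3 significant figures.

CYP2C19: 0.5 × 5.9 = 2.95
CYP1A2: 0.16 × 4.2 = 0.672
Other: 0.34 (unchanged)
New clearance relative to baseline: 2.95 + 0.672 + 0.34 = 3.962.
Because AUC varies inversely with clearance, the combined effect is 1 / 3.962 = 0.252.

0.252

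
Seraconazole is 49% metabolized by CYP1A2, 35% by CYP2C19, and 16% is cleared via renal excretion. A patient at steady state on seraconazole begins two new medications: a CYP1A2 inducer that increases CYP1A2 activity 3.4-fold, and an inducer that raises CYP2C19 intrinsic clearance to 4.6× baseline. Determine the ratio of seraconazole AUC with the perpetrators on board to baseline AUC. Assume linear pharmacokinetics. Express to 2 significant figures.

The CYP1A2 pathway (49% of clearance) increases to 3.4× activity: 0.49 × 3.4 = 1.666.
The CYP2C19 pathway (35% of clearance) increases to 4.6× activity: 0.35 × 4.6 = 1.61.
Non-CYP routes (16%) are unchanged.
Relative clearance = 1.666 + 1.61 + 0.16 = 3.436.
Net AUC ratio = 1 / 3.436 = 0.29.

0.29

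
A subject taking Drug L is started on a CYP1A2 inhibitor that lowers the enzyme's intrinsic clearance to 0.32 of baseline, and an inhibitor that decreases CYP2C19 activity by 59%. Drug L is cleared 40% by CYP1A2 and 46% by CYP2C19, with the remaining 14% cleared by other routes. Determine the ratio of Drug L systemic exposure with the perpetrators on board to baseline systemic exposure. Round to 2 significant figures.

The CYP1A2 pathway (40% of clearance) is reduced to 0.32× activity: 0.4 × 0.32 = 0.128.
The CYP2C19 pathway (46% of clearance) is reduced to 0.41× activity: 0.46 × 0.41 = 0.1886.
The remaining 14% of clearance is unaffected.
CL_new/CL_old = 0.128 + 0.1886 + 0.14 = 0.4566.
Because systemic exposure varies inversely with clearance, the combined effect is 1 / 0.4566 = 2.2.

2.2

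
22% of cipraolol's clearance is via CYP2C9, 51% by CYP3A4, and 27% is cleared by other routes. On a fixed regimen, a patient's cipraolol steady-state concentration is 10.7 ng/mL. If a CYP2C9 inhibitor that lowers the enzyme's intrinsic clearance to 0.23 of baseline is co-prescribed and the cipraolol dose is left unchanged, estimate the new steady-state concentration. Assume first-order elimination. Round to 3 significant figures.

12.9 ng/mL

The CYP2C9 pathway (22% of clearance) falls to 0.23× activity: 0.22 × 0.23 = 0.0506.
CYP3A4 (51%) and the residual 27% are unaffected.
CL_new/CL_old = 0.0506 + 0.51 + 0.27 = 0.8306.
With dosing unchanged, steady-state concentration scales as 1/CL: 10.7 / 0.8306 = 12.9 ng/mL.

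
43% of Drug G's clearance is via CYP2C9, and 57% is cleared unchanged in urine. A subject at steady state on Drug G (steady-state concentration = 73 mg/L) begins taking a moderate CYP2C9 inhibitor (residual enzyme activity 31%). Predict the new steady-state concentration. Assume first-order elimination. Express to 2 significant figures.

CYP2C9: 0.43 × 0.31 = 0.1333
Other: 0.57 (unchanged)
New clearance relative to baseline: 0.1333 + 0.57 = 0.7033.
With dosing unchanged, steady-state concentration scales as 1/CL: 73 / 0.7033 = 1.0 × 10² mg/L.

1.0 × 10² mg/L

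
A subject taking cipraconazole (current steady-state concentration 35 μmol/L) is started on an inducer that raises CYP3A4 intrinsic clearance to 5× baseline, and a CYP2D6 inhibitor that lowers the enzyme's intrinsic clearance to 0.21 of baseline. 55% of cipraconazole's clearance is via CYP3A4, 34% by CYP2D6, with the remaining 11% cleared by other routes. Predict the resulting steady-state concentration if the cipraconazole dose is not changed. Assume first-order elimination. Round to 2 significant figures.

The CYP3A4 pathway (55% of clearance) is boosted to 5× activity: 0.55 × 5 = 2.75.
The CYP2D6 pathway (34% of clearance) is reduced to 0.21× activity: 0.34 × 0.21 = 0.0714.
The remaining 11% of clearance is unaffected.
New clearance relative to baseline: 2.75 + 0.0714 + 0.11 = 2.9314.
New steady-state concentration = 35 / 2.9314 = 12 μmol/L (concentration scales inversely with clearance).

12 μmol/L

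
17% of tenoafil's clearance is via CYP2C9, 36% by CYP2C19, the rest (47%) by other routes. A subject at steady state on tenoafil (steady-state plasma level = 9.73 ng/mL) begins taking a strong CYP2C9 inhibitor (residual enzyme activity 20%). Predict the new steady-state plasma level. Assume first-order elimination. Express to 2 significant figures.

The CYP2C9 pathway (17% of clearance) is reduced to 0.2× activity: 0.17 × 0.2 = 0.034.
CYP2C19 (36%) and the residual 47% are unaffected.
Relative clearance = 0.034 + 0.36 + 0.47 = 0.864.
New steady-state plasma level = baseline ÷ relative clearance = 9.73 / 0.864 = 11 ng/mL.

11 ng/mL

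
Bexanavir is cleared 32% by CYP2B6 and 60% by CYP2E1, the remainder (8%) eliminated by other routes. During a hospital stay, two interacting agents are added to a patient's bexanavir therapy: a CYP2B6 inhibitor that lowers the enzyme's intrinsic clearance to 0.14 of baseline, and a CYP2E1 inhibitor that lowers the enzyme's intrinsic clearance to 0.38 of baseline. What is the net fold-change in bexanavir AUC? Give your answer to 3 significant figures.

2.83

The CYP2B6 pathway (32% of clearance) drops to 0.14× activity: 0.32 × 0.14 = 0.0448.
The CYP2E1 pathway (60% of clearance) is reduced to 0.38× activity: 0.6 × 0.38 = 0.228.
Non-CYP routes (8%) are unchanged.
New clearance relative to baseline: 0.0448 + 0.228 + 0.08 = 0.3528.
AUC ∝ 1/CL: fold-change = 1 / 0.3528 = 2.83.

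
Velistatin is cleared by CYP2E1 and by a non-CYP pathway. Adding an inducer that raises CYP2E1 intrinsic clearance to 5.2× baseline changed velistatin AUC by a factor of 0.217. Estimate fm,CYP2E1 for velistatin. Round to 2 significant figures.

0.86

CL'/CL = 1 / 0.217 = 4.608
5.2·fm + (1 − fm) = 4.608
fm = (4.608 − 1) / (5.2 − 1) = 0.86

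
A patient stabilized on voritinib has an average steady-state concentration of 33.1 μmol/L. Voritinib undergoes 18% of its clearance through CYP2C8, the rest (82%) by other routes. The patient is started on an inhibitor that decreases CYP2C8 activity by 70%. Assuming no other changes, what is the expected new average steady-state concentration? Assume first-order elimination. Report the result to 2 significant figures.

The CYP2C8 pathway (18% of clearance) drops to 0.3× activity: 0.18 × 0.3 = 0.054.
Non-CYP routes (82%) are unchanged.
Relative clearance = 0.054 + 0.82 = 0.874.
Average steady-state concentration ∝ 1/CL, so new value = 33.1 / 0.874 = 38 μmol/L.

38 μmol/L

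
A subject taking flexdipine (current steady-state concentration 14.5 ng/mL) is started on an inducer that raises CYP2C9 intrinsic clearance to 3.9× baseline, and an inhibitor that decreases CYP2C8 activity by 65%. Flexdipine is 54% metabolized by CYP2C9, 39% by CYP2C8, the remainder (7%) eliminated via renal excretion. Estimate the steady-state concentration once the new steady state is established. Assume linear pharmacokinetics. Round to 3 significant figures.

CYP2C9: 0.54 × 3.9 = 2.106
CYP2C8: 0.39 × 0.35 = 0.1365
Other: 0.07 (unchanged)
CL_new/CL_old = 2.106 + 0.1365 + 0.07 = 2.3125.
Dividing the baseline by the relative clearance: 14.5 / 2.3125 = 6.27 ng/mL.

6.27 ng/mL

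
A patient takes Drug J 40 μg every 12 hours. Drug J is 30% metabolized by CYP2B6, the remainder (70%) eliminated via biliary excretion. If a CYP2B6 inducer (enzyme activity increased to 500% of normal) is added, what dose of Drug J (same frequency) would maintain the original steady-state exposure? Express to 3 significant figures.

The CYP2B6 pathway (30% of clearance) is boosted to 5× activity: 0.3 × 5 = 1.5.
Non-CYP routes (70%) are unchanged.
CL_new/CL_old = 1.5 + 0.7 = 2.2.
To maintain the same steady-state level, dose must scale with clearance: new dose = 40 × 2.2 = 88.0 μg.

88.0 μg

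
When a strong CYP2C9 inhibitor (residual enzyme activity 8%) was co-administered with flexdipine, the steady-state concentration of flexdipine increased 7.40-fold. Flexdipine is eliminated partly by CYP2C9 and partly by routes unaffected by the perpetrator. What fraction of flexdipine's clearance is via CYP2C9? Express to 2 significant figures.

0.94

CL'/CL = 1 / 7.40 = 0.1351
0.08·fm + (1 − fm) = 0.1351
fm = (0.1351 − 1) / (0.08 − 1) = 0.94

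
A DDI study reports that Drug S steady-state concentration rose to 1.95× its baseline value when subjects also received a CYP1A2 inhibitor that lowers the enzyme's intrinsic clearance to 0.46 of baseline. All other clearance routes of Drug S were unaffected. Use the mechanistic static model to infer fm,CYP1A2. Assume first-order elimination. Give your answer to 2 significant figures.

Let x = fm,CYP1A2. Because steady-state concentration ∝ 1/CL, relative clearance fell to 1/1.95 = 0.5128.
Setting x·0.46 + (1 − x) = 0.5128 and solving: x = (0.5128 − 1)/(0.46 − 1) = 0.90.

0.90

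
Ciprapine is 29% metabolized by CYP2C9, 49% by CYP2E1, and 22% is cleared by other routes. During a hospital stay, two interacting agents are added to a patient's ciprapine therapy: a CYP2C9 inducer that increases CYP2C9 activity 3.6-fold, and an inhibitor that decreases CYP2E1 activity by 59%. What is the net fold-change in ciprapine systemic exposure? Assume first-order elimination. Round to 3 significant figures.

The CYP2C9 pathway (29% of clearance) increases to 3.6× activity: 0.29 × 3.6 = 1.044.
The CYP2E1 pathway (49% of clearance) falls to 0.41× activity: 0.49 × 0.41 = 0.2009.
The remaining 22% of clearance is unaffected.
CL_new/CL_old = 1.044 + 0.2009 + 0.22 = 1.4649.
Systemic exposure ∝ 1/CL: fold-change = 1 / 1.4649 = 0.683.

0.683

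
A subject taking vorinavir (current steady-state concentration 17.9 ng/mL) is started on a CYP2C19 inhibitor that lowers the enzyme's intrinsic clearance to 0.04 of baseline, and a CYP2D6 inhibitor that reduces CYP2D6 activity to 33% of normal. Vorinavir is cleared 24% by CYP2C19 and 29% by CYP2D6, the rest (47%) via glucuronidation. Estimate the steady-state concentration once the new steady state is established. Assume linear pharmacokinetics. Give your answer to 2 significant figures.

31 ng/mL

The CYP2C19 pathway (24% of clearance) falls to 0.04× activity: 0.24 × 0.04 = 0.0096.
The CYP2D6 pathway (29% of clearance) drops to 0.33× activity: 0.29 × 0.33 = 0.0957.
The remaining 47% of clearance is unaffected.
New clearance relative to baseline: 0.0096 + 0.0957 + 0.47 = 0.5753.
New steady-state concentration = 17.9 / 0.5753 = 31 ng/mL (concentration scales inversely with clearance).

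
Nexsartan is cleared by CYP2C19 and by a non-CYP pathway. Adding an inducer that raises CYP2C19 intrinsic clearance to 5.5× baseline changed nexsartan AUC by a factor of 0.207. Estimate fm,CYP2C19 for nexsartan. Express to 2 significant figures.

Write x for the fraction cleared via CYP2C19. The observed AUC change means clearance rose to 1/0.207 = 4.831 of baseline.
Only the CYP2C19 route changed, so 4.831 = x·5.5 + (1 − x), giving x = 0.85.

0.85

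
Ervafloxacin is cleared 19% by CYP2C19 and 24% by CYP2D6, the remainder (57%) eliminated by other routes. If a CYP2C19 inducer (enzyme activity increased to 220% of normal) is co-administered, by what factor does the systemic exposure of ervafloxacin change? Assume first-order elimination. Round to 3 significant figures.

The CYP2C19 pathway (19% of clearance) increases to 2.2× activity: 0.19 × 2.2 = 0.418.
CYP2D6 (24%) and the residual 57% are unaffected.
New clearance relative to baseline: 0.418 + 0.24 + 0.57 = 1.228.
Systemic exposure ratio = CL_old/CL_new = 1 / 1.228 = 0.814.

0.814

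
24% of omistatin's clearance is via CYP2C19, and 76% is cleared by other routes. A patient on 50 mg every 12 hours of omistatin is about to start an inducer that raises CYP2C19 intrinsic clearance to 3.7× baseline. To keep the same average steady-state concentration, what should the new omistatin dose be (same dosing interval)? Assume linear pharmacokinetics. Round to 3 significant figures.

82.4 mg

The CYP2C19 pathway (24% of clearance) is boosted to 3.7× activity: 0.24 × 3.7 = 0.888.
Non-CYP routes (76%) are unchanged.
Relative clearance = 0.888 + 0.76 = 1.648.
Exposure is unchanged when dose changes in proportion to clearance. New dose = 50 mg × 1.648 = 82.4 mg.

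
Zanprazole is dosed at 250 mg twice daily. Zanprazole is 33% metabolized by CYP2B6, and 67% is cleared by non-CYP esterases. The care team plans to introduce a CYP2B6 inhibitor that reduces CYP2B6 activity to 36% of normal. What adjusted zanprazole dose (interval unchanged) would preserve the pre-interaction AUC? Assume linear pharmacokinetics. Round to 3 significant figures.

CYP2B6: 0.33 × 0.36 = 0.1188
Other: 0.67 (unchanged)
New clearance relative to baseline: 0.1188 + 0.67 = 0.7888.
Exposure is unchanged when dose changes in proportion to clearance. New dose = 250 mg × 0.7888 = 197 mg.

197 mg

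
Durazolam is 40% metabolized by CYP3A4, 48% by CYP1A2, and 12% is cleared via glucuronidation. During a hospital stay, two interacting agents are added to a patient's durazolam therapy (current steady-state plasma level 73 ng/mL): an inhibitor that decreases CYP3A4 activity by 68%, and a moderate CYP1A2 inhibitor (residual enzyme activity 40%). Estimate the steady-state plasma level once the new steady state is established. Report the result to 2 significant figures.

1.7 × 10² ng/mL

The CYP3A4 pathway (40% of clearance) falls to 0.32× activity: 0.4 × 0.32 = 0.128.
The CYP1A2 pathway (48% of clearance) is reduced to 0.4× activity: 0.48 × 0.4 = 0.192.
The remaining 12% of clearance is unaffected.
Relative clearance = 0.128 + 0.192 + 0.12 = 0.44.
Dividing the baseline by the relative clearance: 73 / 0.44 = 1.7 × 10² ng/mL.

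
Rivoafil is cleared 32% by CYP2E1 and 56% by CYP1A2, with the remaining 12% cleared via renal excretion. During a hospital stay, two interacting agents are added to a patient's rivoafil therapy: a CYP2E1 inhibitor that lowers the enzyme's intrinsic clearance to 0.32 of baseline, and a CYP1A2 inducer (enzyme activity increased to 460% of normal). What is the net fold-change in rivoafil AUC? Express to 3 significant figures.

The CYP2E1 pathway (32% of clearance) drops to 0.32× activity: 0.32 × 0.32 = 0.1024.
The CYP1A2 pathway (56% of clearance) is boosted to 4.6× activity: 0.56 × 4.6 = 2.576.
Non-CYP routes (12%) are unchanged.
CL_new/CL_old = 0.1024 + 2.576 + 0.12 = 2.7984.
Because AUC varies inversely with clearance, the combined effect is 1 / 2.7984 = 0.357.

0.357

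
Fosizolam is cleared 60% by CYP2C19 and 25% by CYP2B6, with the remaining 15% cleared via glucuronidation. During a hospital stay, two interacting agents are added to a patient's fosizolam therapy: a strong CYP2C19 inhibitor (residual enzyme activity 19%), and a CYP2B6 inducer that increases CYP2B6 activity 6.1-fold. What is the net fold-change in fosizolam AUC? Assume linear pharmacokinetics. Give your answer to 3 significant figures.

0.559

The CYP2C19 pathway (60% of clearance) is reduced to 0.19× activity: 0.6 × 0.19 = 0.114.
The CYP2B6 pathway (25% of clearance) is boosted to 6.1× activity: 0.25 × 6.1 = 1.525.
The remaining 15% of clearance is unaffected.
CL_new/CL_old = 0.114 + 1.525 + 0.15 = 1.789.
AUC ∝ 1/CL: fold-change = 1 / 1.789 = 0.559.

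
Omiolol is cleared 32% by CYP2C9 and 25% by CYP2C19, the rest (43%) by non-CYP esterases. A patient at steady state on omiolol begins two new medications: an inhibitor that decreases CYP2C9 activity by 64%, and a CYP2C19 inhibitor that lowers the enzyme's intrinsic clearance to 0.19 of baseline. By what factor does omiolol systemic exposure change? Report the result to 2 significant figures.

CYP2C9: 0.32 × 0.36 = 0.1152
CYP2C19: 0.25 × 0.19 = 0.0475
Other: 0.43 (unchanged)
CL_new/CL_old = 0.1152 + 0.0475 + 0.43 = 0.5927.
Because systemic exposure varies inversely with clearance, the combined effect is 1 / 0.5927 = 1.7.

1.7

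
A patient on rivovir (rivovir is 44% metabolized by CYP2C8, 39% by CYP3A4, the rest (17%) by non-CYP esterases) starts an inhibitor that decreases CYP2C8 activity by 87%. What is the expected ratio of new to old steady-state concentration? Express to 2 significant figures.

CYP2C8: 0.44 × 0.13 = 0.0572
CYP3A4: 0.39 (unchanged)
Other: 0.17 (unchanged)
Relative clearance = 0.0572 + 0.39 + 0.17 = 0.6172.
Steady-state concentration ratio = CL_old/CL_new = 1 / 0.6172 = 1.6.

1.6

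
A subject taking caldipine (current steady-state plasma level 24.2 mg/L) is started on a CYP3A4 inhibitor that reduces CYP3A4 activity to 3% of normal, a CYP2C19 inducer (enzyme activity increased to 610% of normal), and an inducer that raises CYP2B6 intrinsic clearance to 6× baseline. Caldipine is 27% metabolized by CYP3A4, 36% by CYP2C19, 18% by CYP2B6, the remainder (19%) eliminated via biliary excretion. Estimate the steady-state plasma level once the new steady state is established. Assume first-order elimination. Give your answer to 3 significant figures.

6.97 mg/L

CYP3A4: 0.27 × 0.03 = 0.0081
CYP2C19: 0.36 × 6.1 = 2.196
CYP2B6: 0.18 × 6 = 1.08
Other: 0.19 (unchanged)
New clearance relative to baseline: 0.0081 + 2.196 + 1.08 + 0.19 = 3.4741.
New steady-state plasma level = 24.2 / 3.4741 = 6.97 mg/L (concentration scales inversely with clearance).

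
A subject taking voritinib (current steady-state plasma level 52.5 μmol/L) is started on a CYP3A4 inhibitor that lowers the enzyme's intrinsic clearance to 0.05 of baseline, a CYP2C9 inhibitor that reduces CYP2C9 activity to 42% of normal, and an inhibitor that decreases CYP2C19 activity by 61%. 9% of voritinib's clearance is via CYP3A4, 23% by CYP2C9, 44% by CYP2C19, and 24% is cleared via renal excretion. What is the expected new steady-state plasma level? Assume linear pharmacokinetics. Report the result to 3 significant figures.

The CYP3A4 pathway (9% of clearance) falls to 0.05× activity: 0.09 × 0.05 = 0.0045.
The CYP2C9 pathway (23% of clearance) falls to 0.42× activity: 0.23 × 0.42 = 0.0966.
The CYP2C19 pathway (44% of clearance) is reduced to 0.39× activity: 0.44 × 0.39 = 0.1716.
Non-CYP routes (24%) are unchanged.
CL_new/CL_old = 0.0045 + 0.0966 + 0.1716 + 0.24 = 0.5127.
Dividing the baseline by the relative clearance: 52.5 / 0.5127 = 102 μmol/L.

102 μmol/L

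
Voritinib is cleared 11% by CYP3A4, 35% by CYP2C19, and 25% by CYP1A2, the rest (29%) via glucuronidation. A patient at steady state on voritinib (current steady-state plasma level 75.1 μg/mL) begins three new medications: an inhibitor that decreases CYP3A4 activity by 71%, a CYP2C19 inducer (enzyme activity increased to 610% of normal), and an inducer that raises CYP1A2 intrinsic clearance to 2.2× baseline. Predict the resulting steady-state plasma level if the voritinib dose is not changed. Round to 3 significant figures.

25.0 μg/mL

The CYP3A4 pathway (11% of clearance) falls to 0.29× activity: 0.11 × 0.29 = 0.0319.
The CYP2C19 pathway (35% of clearance) rises to 6.1× activity: 0.35 × 6.1 = 2.135.
The CYP1A2 pathway (25% of clearance) is boosted to 2.2× activity: 0.25 × 2.2 = 0.55.
Non-CYP routes (29%) are unchanged.
New clearance relative to baseline: 0.0319 + 2.135 + 0.55 + 0.29 = 3.0069.
New steady-state plasma level = 75.1 / 3.0069 = 25.0 μg/mL (concentration scales inversely with clearance).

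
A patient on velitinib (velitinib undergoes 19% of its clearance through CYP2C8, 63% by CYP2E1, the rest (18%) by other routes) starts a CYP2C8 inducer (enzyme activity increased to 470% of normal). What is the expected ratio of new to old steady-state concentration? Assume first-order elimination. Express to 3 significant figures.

0.587

The CYP2C8 pathway (19% of clearance) rises to 4.7× activity: 0.19 × 4.7 = 0.893.
CYP2E1 (63%) and the residual 18% are unaffected.
CL_new/CL_old = 0.893 + 0.63 + 0.18 = 1.703.
Steady-state concentration is inversely proportional to clearance, so the fold-change is 1 / 1.703 = 0.587.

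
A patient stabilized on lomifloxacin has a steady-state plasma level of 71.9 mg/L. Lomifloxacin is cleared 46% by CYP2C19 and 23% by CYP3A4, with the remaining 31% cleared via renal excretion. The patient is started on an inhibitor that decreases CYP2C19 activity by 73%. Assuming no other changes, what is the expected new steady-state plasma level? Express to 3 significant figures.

The CYP2C19 pathway (46% of clearance) is reduced to 0.27× activity: 0.46 × 0.27 = 0.1242.
CYP3A4 (23%) and the residual 31% are unaffected.
New clearance relative to baseline: 0.1242 + 0.23 + 0.31 = 0.6642.
With dosing unchanged, steady-state plasma level scales as 1/CL: 71.9 / 0.6642 = 108 mg/L.

108 mg/L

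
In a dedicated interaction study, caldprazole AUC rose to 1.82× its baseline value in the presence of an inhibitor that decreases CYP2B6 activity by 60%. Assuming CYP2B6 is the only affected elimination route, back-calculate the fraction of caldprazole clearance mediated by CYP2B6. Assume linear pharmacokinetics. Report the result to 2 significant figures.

0.75

CL'/CL = 1 / 1.82 = 0.5495
0.4·fm + (1 − fm) = 0.5495
fm = (0.5495 − 1) / (0.4 − 1) = 0.75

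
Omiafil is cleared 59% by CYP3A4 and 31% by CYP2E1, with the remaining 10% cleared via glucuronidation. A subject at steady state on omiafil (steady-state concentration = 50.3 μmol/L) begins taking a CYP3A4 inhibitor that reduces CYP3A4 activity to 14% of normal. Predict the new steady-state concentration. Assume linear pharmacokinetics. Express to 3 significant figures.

102 μmol/L

CYP3A4: 0.59 × 0.14 = 0.0826
CYP2E1: 0.31 (unchanged)
Other: 0.1 (unchanged)
Relative clearance = 0.0826 + 0.31 + 0.1 = 0.4926.
With dosing unchanged, steady-state concentration scales as 1/CL: 50.3 / 0.4926 = 102 μmol/L.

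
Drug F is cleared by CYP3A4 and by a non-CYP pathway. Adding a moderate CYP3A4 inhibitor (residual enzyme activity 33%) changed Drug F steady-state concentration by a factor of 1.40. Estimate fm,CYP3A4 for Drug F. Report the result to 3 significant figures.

Let fm be the CYP3A4 fraction. New clearance relative to baseline = fm × 0.33 + (1 − fm).
Steady-state concentration ratio = 1 / (new CL fraction), so new CL fraction = 1 / 1.40 = 0.7143.
fm × 0.33 + 1 − fm = 0.7143  ⇒  fm × (0.33 − 1) = −0.2857  ⇒  fm = 0.426.

0.426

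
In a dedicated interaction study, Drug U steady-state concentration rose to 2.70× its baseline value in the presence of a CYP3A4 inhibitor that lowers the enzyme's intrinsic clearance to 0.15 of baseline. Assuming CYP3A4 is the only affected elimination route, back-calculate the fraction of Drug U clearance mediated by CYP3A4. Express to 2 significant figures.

0.74

CL'/CL = 1 / 2.70 = 0.3704
0.15·fm + (1 − fm) = 0.3704
fm = (0.3704 − 1) / (0.15 − 1) = 0.74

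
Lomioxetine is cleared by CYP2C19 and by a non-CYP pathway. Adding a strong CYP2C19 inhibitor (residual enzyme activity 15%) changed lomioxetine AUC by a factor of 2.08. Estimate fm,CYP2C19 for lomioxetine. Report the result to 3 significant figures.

Call the CYP2C19 fraction fm. After the interaction, CL_new/CL_old = fm × 0.15 + (1 − fm).
AUC ratio = 1 / (new CL fraction), so new CL fraction = 1 / 2.08 = 0.4808.
fm × 0.15 + 1 − fm = 0.4808  ⇒  fm × (0.15 − 1) = −0.5192  ⇒  fm = 0.611.

0.611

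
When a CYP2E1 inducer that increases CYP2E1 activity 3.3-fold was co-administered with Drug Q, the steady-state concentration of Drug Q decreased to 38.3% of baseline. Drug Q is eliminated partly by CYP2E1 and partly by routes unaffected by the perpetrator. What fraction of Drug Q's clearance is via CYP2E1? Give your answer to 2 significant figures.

Call the CYP2E1 fraction fm. After the interaction, CL_new/CL_old = fm × 3.3 + (1 − fm).
Steady-state concentration ratio = 1 / (new CL fraction), so new CL fraction = 1 / 0.383 = 2.611.
fm × 3.3 + 1 − fm = 2.611  ⇒  fm × (3.3 − 1) = 1.611  ⇒  fm = 0.70.

0.70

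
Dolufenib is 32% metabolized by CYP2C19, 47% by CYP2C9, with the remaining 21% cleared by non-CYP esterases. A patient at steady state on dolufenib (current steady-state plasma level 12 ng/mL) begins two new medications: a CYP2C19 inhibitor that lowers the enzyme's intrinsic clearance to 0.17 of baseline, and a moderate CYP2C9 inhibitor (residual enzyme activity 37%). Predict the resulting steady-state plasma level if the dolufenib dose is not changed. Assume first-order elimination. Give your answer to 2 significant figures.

27 ng/mL

CYP2C19: 0.32 × 0.17 = 0.0544
CYP2C9: 0.47 × 0.37 = 0.1739
Other: 0.21 (unchanged)
CL_new/CL_old = 0.0544 + 0.1739 + 0.21 = 0.4383.
Steady-state plasma level ∝ 1/CL: new value = 12 / 0.4383 = 27 ng/mL.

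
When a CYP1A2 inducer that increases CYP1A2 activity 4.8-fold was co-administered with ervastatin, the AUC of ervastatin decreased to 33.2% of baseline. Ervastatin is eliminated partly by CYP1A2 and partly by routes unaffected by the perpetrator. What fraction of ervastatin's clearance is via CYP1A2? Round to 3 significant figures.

Call the CYP1A2 fraction fm. After the interaction, CL_new/CL_old = fm × 4.8 + (1 − fm).
AUC ratio = 1 / (new CL fraction), so new CL fraction = 1 / 0.332 = 3.012.
fm × 4.8 + 1 − fm = 3.012  ⇒  fm × (4.8 − 1) = 2.012  ⇒  fm = 0.529.

0.529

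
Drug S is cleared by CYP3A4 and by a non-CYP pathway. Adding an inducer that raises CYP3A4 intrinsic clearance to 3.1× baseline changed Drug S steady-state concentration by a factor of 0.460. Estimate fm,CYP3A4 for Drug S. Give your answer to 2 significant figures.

0.56

CL'/CL = 1 / 0.460 = 2.174
3.1·fm + (1 − fm) = 2.174
fm = (2.174 − 1) / (3.1 − 1) = 0.56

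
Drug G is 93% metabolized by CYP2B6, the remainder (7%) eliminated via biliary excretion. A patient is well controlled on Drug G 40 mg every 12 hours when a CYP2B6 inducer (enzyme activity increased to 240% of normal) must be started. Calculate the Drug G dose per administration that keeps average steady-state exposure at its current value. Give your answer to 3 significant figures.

The CYP2B6 pathway (93% of clearance) increases to 2.4× activity: 0.93 × 2.4 = 2.232.
Non-CYP routes (7%) are unchanged.
CL_new/CL_old = 2.232 + 0.07 = 2.302.
Css,avg = (dose rate)/CL, so holding Css fixed requires dose ∝ CL: 40 × 2.302 = 92.1 mg.

92.1 mg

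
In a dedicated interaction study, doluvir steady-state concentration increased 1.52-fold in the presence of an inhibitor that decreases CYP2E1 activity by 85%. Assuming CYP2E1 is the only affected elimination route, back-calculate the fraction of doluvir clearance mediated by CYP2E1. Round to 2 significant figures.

CL'/CL = 1 / 1.52 = 0.6579
0.15·fm + (1 − fm) = 0.6579
fm = (0.6579 − 1) / (0.15 − 1) = 0.40

0.40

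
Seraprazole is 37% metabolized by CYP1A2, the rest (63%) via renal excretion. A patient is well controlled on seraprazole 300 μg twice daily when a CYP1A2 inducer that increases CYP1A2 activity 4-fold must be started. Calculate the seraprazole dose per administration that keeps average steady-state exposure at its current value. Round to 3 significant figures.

633 μg

The CYP1A2 pathway (37% of clearance) is boosted to 4× activity: 0.37 × 4 = 1.48.
The remaining 63% of clearance is unaffected.
New clearance relative to baseline: 1.48 + 0.63 = 2.11.
Exposure is unchanged when dose changes in proportion to clearance. New dose = 300 μg × 2.11 = 633 μg.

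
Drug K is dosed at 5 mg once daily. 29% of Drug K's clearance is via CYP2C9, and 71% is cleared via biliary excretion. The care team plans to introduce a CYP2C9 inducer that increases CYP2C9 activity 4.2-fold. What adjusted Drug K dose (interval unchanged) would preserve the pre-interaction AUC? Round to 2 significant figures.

The CYP2C9 pathway (29% of clearance) is boosted to 4.2× activity: 0.29 × 4.2 = 1.218.
The remaining 71% of clearance is unaffected.
CL_new/CL_old = 1.218 + 0.71 = 1.928.
Css,avg = (dose rate)/CL, so holding Css fixed requires dose ∝ CL: 5 × 1.928 = 9.6 mg.

9.6 mg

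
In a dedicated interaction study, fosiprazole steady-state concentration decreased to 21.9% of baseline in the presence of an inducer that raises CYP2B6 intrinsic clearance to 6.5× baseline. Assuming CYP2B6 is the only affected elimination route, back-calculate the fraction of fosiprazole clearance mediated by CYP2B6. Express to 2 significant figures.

0.65

Write x for the fraction cleared via CYP2B6. The observed steady-state concentration change means clearance rose to 1/0.219 = 4.566 of baseline.
Only the CYP2B6 route changed, so 4.566 = x·6.5 + (1 − x), giving x = 0.65.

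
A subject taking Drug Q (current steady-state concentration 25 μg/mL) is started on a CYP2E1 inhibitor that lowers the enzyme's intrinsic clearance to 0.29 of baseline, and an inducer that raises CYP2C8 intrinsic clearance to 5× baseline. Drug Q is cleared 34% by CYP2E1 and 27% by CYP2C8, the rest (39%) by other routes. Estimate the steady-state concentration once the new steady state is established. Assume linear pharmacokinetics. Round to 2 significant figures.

The CYP2E1 pathway (34% of clearance) is reduced to 0.29× activity: 0.34 × 0.29 = 0.0986.
The CYP2C8 pathway (27% of clearance) increases to 5× activity: 0.27 × 5 = 1.35.
Non-CYP routes (39%) are unchanged.
CL_new/CL_old = 0.0986 + 1.35 + 0.39 = 1.8386.
Dividing the baseline by the relative clearance: 25 / 1.8386 = 14 μg/mL.

14 μg/mL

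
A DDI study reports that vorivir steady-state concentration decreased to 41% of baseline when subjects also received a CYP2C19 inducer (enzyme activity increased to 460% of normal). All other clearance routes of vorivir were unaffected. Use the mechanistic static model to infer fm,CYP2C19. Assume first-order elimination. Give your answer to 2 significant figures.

0.40

Let x = fm,CYP2C19. Because steady-state concentration ∝ 1/CL, relative clearance rose to 1/0.410 = 2.439.
Only the CYP2C19 route changed, so 2.439 = x·4.6 + (1 − x), giving x = 0.40.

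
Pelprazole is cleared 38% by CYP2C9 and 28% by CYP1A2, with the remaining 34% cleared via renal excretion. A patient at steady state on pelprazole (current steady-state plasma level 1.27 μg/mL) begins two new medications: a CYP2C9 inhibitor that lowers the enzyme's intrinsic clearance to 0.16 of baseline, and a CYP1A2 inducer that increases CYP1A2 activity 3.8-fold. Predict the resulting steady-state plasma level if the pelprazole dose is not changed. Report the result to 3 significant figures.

0.867 μg/mL

CYP2C9: 0.38 × 0.16 = 0.0608
CYP1A2: 0.28 × 3.8 = 1.064
Other: 0.34 (unchanged)
Relative clearance = 0.0608 + 1.064 + 0.34 = 1.4648.
Dividing the baseline by the relative clearance: 1.27 / 1.4648 = 0.867 μg/mL.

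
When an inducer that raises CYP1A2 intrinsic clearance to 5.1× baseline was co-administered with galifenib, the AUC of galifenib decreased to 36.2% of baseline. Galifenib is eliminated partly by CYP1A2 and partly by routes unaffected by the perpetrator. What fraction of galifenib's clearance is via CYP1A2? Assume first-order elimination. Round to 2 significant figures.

CL'/CL = 1 / 0.362 = 2.762
5.1·fm + (1 − fm) = 2.762
fm = (2.762 − 1) / (5.1 − 1) = 0.43

0.43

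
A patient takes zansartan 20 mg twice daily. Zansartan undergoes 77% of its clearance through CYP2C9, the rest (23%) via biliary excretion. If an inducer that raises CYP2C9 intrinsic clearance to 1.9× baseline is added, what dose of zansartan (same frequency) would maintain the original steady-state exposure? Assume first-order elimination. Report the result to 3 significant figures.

The CYP2C9 pathway (77% of clearance) is boosted to 1.9× activity: 0.77 × 1.9 = 1.463.
Non-CYP routes (23%) are unchanged.
CL_new/CL_old = 1.463 + 0.23 = 1.693.
Css,avg = (dose rate)/CL, so holding Css fixed requires dose ∝ CL: 20 × 1.693 = 33.9 mg.

33.9 mg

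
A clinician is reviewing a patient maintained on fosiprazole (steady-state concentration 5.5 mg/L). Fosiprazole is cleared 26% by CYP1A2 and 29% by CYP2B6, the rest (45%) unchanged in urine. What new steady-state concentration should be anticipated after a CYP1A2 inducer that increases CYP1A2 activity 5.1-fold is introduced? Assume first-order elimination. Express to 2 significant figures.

2.7 mg/L

The CYP1A2 pathway (26% of clearance) is boosted to 5.1× activity: 0.26 × 5.1 = 1.326.
CYP2B6 (29%) and the residual 45% are unaffected.
Relative clearance = 1.326 + 0.29 + 0.45 = 2.066.
Steady-state concentration ∝ 1/CL, so new value = 5.5 / 2.066 = 2.7 mg/L.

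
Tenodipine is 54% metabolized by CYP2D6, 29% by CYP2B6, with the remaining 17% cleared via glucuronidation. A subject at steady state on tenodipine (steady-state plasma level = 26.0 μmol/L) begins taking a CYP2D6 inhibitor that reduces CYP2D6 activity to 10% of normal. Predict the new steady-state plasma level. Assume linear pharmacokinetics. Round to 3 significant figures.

50.6 μmol/L

CYP2D6: 0.54 × 0.1 = 0.054
CYP2B6: 0.29 (unchanged)
Other: 0.17 (unchanged)
CL_new/CL_old = 0.054 + 0.29 + 0.17 = 0.514.
New steady-state plasma level = baseline ÷ relative clearance = 26.0 / 0.514 = 50.6 μmol/L.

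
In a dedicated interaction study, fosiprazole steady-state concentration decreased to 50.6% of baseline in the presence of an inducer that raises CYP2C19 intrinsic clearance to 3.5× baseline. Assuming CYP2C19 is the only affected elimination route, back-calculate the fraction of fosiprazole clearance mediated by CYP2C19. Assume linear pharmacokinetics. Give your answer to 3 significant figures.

0.391

CL'/CL = 1 / 0.506 = 1.976
3.5·fm + (1 − fm) = 1.976
fm = (1.976 − 1) / (3.5 − 1) = 0.391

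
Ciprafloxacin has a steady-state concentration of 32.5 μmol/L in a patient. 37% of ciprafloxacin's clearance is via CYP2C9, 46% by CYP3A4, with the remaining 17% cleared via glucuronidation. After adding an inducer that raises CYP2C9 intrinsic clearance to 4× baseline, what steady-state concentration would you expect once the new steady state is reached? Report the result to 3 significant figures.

15.4 μmol/L

The CYP2C9 pathway (37% of clearance) is boosted to 4× activity: 0.37 × 4 = 1.48.
CYP3A4 (46%) and the residual 17% are unaffected.
New clearance relative to baseline: 1.48 + 0.46 + 0.17 = 2.11.
With dosing unchanged, steady-state concentration scales as 1/CL: 32.5 / 2.11 = 15.4 μmol/L.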